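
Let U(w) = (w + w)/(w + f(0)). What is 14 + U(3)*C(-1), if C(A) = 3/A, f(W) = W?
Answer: 8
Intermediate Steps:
U(w) = 2 (U(w) = (w + w)/(w + 0) = (2*w)/w = 2)
14 + U(3)*C(-1) = 14 + 2*(3/(-1)) = 14 + 2*(3*(-1)) = 14 + 2*(-3) = 14 - 6 = 8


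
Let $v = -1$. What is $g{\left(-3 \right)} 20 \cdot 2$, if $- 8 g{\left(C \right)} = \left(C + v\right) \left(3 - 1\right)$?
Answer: $40$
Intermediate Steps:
$g{\left(C \right)} = \frac{1}{4} - \frac{C}{4}$ ($g{\left(C \right)} = - \frac{\left(C - 1\right) \left(3 - 1\right)}{8} = - \frac{\left(-1 + C\right) 2}{8} = - \frac{-2 + 2 C}{8} = \frac{1}{4} - \frac{C}{4}$)
$g{\left(-3 \right)} 20 \cdot 2 = \left(\frac{1}{4} - - \frac{3}{4}\right) 20 \cdot 2 = \left(\frac{1}{4} + \frac{3}{4}\right) 20 \cdot 2 = 1 \cdot 20 \cdot 2 = 20 \cdot 2 = 40$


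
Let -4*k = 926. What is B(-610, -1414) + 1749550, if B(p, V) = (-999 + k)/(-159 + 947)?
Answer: 2757288339/1576 ≈ 1.7495e+6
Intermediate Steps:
k = -463/2 (k = -1/4*926 = -463/2 ≈ -231.50)
B(p, V) = -2461/1576 (B(p, V) = (-999 - 463/2)/(-159 + 947) = -2461/2/788 = -2461/2*1/788 = -2461/1576)
B(-610, -1414) + 1749550 = -2461/1576 + 1749550 = 2757288339/1576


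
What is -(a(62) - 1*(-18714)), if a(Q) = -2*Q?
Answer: -18590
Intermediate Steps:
-(a(62) - 1*(-18714)) = -(-2*62 - 1*(-18714)) = -(-124 + 18714) = -1*18590 = -18590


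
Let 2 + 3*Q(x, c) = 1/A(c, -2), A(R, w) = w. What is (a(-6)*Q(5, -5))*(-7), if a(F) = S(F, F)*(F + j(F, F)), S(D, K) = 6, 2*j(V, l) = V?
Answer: -315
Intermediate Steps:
j(V, l) = V/2
a(F) = 9*F (a(F) = 6*(F + F/2) = 6*(3*F/2) = 9*F)
Q(x, c) = -⅚ (Q(x, c) = -⅔ + (1/(-2))/3 = -⅔ + (1*(-½))/3 = -⅔ + (⅓)*(-½) = -⅔ - ⅙ = -⅚)
(a(-6)*Q(5, -5))*(-7) = ((9*(-6))*(-⅚))*(-7) = -54*(-⅚)*(-7) = 45*(-7) = -315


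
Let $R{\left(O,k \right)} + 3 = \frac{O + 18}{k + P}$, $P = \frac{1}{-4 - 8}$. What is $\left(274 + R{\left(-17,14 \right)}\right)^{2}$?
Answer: $\frac{2049282361}{27889} \approx 73480.0$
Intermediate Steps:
$P = - \frac{1}{12}$ ($P = \frac{1}{-12} = - \frac{1}{12} \approx -0.083333$)
$R{\left(O,k \right)} = -3 + \frac{18 + O}{- \frac{1}{12} + k}$ ($R{\left(O,k \right)} = -3 + \frac{O + 18}{k - \frac{1}{12}} = -3 + \frac{18 + O}{- \frac{1}{12} + k}$)
$\left(274 + R{\left(-17,14 \right)}\right)^{2} = \left(274 + \frac{3 \left(73 - 168 + 4 \left(-17\right)\right)}{-1 + 12 \cdot 14}\right)^{2} = \left(274 + \frac{3 \left(73 - 168 - 68\right)}{-1 + 168}\right)^{2} = \left(274 + 3 \cdot \frac{1}{167} \left(-163\right)\right)^{2} = \left(274 - \frac{489}{167}\right)^{2} = \left(\frac{45269}{167}\right)^{2} = \frac{2049282361}{27889}$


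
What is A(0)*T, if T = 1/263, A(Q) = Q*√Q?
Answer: 0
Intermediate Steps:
A(Q) = Q^(3/2)
T = 1/263 ≈ 0.0038023
A(0)*T = 0^(3/2)*(1/263) = 0*(1/263) = 0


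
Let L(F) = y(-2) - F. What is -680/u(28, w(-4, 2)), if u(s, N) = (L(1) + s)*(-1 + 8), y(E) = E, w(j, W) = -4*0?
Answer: -136/35 ≈ -3.8857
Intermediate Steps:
w(j, W) = 0 (w(j, W) = -1*0 = 0)
L(F) = -2 - F
u(s, N) = -21 + 7*s (u(s, N) = ((-2 - 1*1) + s)*(-1 + 8) = ((-2 - 1) + s)*7 = (-3 + s)*7 = -21 + 7*s)
-680/u(28, w(-4, 2)) = -680/(-21 + 7*28) = -680/(-21 + 196) = -680/175 = -680*1/175 = -136/35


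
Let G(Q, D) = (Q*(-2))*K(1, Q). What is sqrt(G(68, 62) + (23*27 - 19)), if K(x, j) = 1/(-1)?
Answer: 3*sqrt(82) ≈ 27.166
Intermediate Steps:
K(x, j) = -1
G(Q, D) = 2*Q (G(Q, D) = (Q*(-2))*(-1) = -2*Q*(-1) = 2*Q)
sqrt(G(68, 62) + (23*27 - 19)) = sqrt(2*68 + (23*27 - 19)) = sqrt(136 + (621 - 19)) = sqrt(136 + 602) = sqrt(738) = 3*sqrt(82)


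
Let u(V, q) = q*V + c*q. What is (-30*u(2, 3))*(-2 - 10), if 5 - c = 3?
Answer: 4320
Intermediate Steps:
c = 2 (c = 5 - 1*3 = 5 - 3 = 2)
u(V, q) = 2*q + V*q (u(V, q) = q*V + 2*q = V*q + 2*q = 2*q + V*q)
(-30*u(2, 3))*(-2 - 10) = (-90*(2 + 2))*(-2 - 10) = -90*4*(-12) = -30*12*(-12) = -360*(-12) = 4320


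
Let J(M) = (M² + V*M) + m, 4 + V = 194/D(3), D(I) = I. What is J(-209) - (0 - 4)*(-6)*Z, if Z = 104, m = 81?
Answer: 85760/3 ≈ 28587.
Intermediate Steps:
V = 182/3 (V = -4 + 194/3 = 182/3 ≈ 60.667)
J(M) = 81 + M² + 182*M/3 (J(M) = (M² + 182*M/3) + 81 = 81 + M² + 182*M/3)
J(-209) - (0 - 4)*(-6)*Z = (81 + (-209)² + (182/3)*(-209)) - (0 - 4)*(-6)*104 = (81 + 43681 - 38038/3) - (-4*(-6))*104 = 93248/3 - 24*104 = 93248/3 - 1*2496 = 93248/3 - 2496 = 85760/3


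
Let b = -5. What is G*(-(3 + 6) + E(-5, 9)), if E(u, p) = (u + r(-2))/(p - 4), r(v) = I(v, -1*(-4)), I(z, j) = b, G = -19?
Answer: 209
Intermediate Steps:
I(z, j) = -5
r(v) = -5
E(u, p) = (-5 + u)/(-4 + p) (E(u, p) = (u - 5)/(p - 4) = (-5 + u)/(-4 + p))
G*(-(3 + 6) + E(-5, 9)) = -19*(-(3 + 6) + (-5 - 5)/(-4 + 9)) = -19*(-1*9 - 10/5) = -19*(-9 + (⅕)*(-10)) = -19*(-9 - 2) = -19*(-11) = 209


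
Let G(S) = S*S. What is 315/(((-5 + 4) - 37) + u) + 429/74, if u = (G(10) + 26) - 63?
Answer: 6807/370 ≈ 18.397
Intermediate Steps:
G(S) = S**2
u = 63 (u = (10**2 + 26) - 63 = (100 + 26) - 63 = 126 - 63 = 63)
315/(((-5 + 4) - 37) + u) + 429/74 = 315/(((-5 + 4) - 37) + 63) + 429/74 = 315/((-1 - 37) + 63) + 429*(1/74) = 315/(-38 + 63) + 429/74 = 315/25 + 429/74 = 315*(1/25) + 429/74 = 63/5 + 429/74 = 6807/370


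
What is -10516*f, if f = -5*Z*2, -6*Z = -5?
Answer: 262900/3 ≈ 87633.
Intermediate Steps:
Z = ⅚ (Z = -⅙*(-5) = ⅚ ≈ 0.83333)
f = -25/3 (f = -5*⅚*2 = -25/6*2 = -25/3 ≈ -8.3333)
-10516*f = -10516*(-25/3) = 262900/3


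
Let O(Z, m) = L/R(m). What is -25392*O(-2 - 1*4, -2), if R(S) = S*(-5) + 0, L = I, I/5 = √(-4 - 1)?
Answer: -12696*I*√5 ≈ -28389.0*I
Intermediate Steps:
I = 5*I*√5 (I = 5*√(-4 - 1) = 5*√(-5) = 5*(I*√5) = 5*I*√5 ≈ 11.18*I)
L = 5*I*√5 ≈ 11.18*I
R(S) = -5*S (R(S) = -5*S + 0 = -5*S)
O(Z, m) = -I*√5/m (O(Z, m) = (5*I*√5)/((-5*m)) = (5*I*√5)*(-1/(5*m)) = -I*√5/m)
-25392*O(-2 - 1*4, -2) = -(-25392)*I*√5/(-2) = -(-25392)*I*√5*(-1)/2 = -12696*I*√5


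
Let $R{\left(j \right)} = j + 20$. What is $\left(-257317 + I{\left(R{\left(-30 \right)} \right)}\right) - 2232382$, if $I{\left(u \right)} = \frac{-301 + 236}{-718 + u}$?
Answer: $- \frac{139423139}{56} \approx -2.4897 \cdot 10^{6}$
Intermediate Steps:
$R{\left(j \right)} = 20 + j$
$I{\left(u \right)} = - \frac{65}{-718 + u}$
$\left(-257317 + I{\left(R{\left(-30 \right)} \right)}\right) - 2232382 = \left(-257317 - \frac{65}{-718 + \left(20 - 30\right)}\right) - 2232382 = \left(-257317 - \frac{65}{-718 - 10}\right) - 2232382 = \left(-257317 - \frac{65}{-728}\right) - 2232382 = \left(-257317 - - \frac{5}{56}\right) - 2232382 = \left(-257317 + \frac{5}{56}\right) - 2232382 = - \frac{14409747}{56} - 2232382 = - \frac{139423139}{56}$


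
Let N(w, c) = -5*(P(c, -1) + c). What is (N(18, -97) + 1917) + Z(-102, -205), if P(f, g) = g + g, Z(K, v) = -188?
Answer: 2224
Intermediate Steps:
P(f, g) = 2*g
N(w, c) = 10 - 5*c (N(w, c) = -5*(2*(-1) + c) = -5*(-2 + c) = 10 - 5*c)
(N(18, -97) + 1917) + Z(-102, -205) = ((10 - 5*(-97)) + 1917) - 188 = ((10 + 485) + 1917) - 188 = (495 + 1917) - 188 = 2412 - 188 = 2224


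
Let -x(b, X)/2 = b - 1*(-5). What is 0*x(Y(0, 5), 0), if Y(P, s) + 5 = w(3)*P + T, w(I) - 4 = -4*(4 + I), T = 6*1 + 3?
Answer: 0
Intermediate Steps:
T = 9 (T = 6 + 3 = 9)
w(I) = -12 - 4*I (w(I) = 4 - 4*(4 + I) = 4 + (-16 - 4*I) = -12 - 4*I)
Y(P, s) = 4 - 24*P (Y(P, s) = -5 + ((-12 - 4*3)*P + 9) = -5 + ((-12 - 12)*P + 9) = -5 + (-24*P + 9) = -5 + (9 - 24*P) = 4 - 24*P)
x(b, X) = -10 - 2*b (x(b, X) = -2*(b - 1*(-5)) = -2*(b + 5) = -2*(5 + b) = -10 - 2*b)
0*x(Y(0, 5), 0) = 0*(-10 - 2*(4 - 24*0)) = 0*(-10 - 2*(4 + 0)) = 0*(-10 - 2*4) = 0*(-10 - 8) = 0*(-18) = 0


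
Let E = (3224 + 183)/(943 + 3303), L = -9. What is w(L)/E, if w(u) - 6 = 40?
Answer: 195316/3407 ≈ 57.328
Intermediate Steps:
w(u) = 46 (w(u) = 6 + 40 = 46)
E = 3407/4246 ≈ 0.80240
w(L)/E = 46/(3407/4246) = 46*(4246/3407) = 195316/3407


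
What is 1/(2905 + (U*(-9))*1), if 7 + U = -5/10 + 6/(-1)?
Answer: 2/6053 ≈ 0.00033041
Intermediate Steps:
U = -27/2 (U = -7 + (-5/10 + 6/(-1)) = -7 + (-5*⅒ + 6*(-1)) = -7 + (-½ - 6) = -7 - 13/2 = -27/2 ≈ -13.500)
1/(2905 + (U*(-9))*1) = 1/(2905 - 27/2*(-9)*1) = 1/(2905 + (243/2)*1) = 1/(2905 + 243/2) = 1/(6053/2) = 2/6053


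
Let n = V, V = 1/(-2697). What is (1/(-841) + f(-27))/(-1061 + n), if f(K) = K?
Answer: 1055922/41492011 ≈ 0.025449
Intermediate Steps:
V = -1/2697 ≈ -0.00037078
n = -1/2697 ≈ -0.00037078
(1/(-841) + f(-27))/(-1061 + n) = (1/(-841) - 27)/(-1061 - 1/2697) = (-1/841 - 27)/(-2861518/2697) = -22708/841*(-2697/2861518) = 1055922/41492011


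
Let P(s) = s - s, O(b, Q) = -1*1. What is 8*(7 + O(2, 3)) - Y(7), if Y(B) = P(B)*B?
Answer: 48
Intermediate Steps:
O(b, Q) = -1
P(s) = 0
Y(B) = 0 (Y(B) = 0*B = 0)
8*(7 + O(2, 3)) - Y(7) = 8*(7 - 1) - 1*0 = 8*6 + 0 = 48 + 0 = 48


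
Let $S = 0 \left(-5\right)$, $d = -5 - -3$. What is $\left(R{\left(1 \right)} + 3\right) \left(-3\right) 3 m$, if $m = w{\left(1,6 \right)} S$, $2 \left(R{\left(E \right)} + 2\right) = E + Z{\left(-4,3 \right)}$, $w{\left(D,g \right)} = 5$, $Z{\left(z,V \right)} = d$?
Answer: $0$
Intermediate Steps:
$d = -2$ ($d = -5 + 3 = -2$)
$Z{\left(z,V \right)} = -2$
$S = 0$
$R{\left(E \right)} = -3 + \frac{E}{2}$ ($R{\left(E \right)} = -2 + \frac{E - 2}{2} = -2 + \frac{-2 + E}{2} = -2 + \left(-1 + \frac{E}{2}\right) = -3 + \frac{E}{2}$)
$m = 0$ ($m = 5 \cdot 0 = 0$)
$\left(R{\left(1 \right)} + 3\right) \left(-3\right) 3 m = \left(\left(-3 + \frac{1}{2} \cdot 1\right) + 3\right) \left(-3\right) 3 \cdot 0 = \left(\left(-3 + \frac{1}{2}\right) + 3\right) \left(-3\right) 3 \cdot 0 = \left(- \frac{5}{2} + 3\right) \left(-3\right) 3 \cdot 0 = \frac{1}{2} \left(-3\right) 3 \cdot 0 = \left(- \frac{3}{2}\right) 3 \cdot 0 = \left(- \frac{9}{2}\right) 0 = 0$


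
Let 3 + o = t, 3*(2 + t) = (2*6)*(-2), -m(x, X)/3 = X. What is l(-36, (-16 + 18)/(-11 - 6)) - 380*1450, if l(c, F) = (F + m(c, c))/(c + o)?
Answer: -65569262/119 ≈ -5.5100e+5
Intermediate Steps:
m(x, X) = -3*X
t = -10 (t = -2 + ((2*6)*(-2))/3 = -2 + (12*(-2))/3 = -2 + (1/3)*(-24) = -2 - 8 = -10)
o = -13 (o = -3 - 10 = -13)
l(c, F) = (F - 3*c)/(-13 + c) (l(c, F) = (F - 3*c)/(c - 13) = (F - 3*c)/(-13 + c))
l(-36, (-16 + 18)/(-11 - 6)) - 380*1450 = ((-16 + 18)/(-11 - 6) - 3*(-36))/(-13 - 36) - 380*1450 = (2/(-17) + 108)/(-49) - 551000 = -(2*(-1/17) + 108)/49 - 551000 = -(-2/17 + 108)/49 - 551000 = -1/49*1834/17 - 551000 = -262/119 - 551000 = -65569262/119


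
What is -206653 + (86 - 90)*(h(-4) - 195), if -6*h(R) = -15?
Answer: -205883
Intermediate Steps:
h(R) = 5/2 (h(R) = -⅙*(-15) = 5/2)
-206653 + (86 - 90)*(h(-4) - 195) = -206653 + (86 - 90)*(5/2 - 195) = -206653 - 4*(-385/2) = -206653 + 770 = -205883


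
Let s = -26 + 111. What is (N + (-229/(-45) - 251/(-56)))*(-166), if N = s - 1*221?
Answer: 26443883/1260 ≈ 20987.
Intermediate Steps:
s = 85
N = -136 (N = 85 - 1*221 = 85 - 221 = -136)
(N + (-229/(-45) - 251/(-56)))*(-166) = (-136 + (-229/(-45) - 251/(-56)))*(-166) = (-136 + (-229*(-1/45) - 251*(-1/56)))*(-166) = (-136 + (229/45 + 251/56))*(-166) = (-136 + 24119/2520)*(-166) = -318601/2520*(-166) = 26443883/1260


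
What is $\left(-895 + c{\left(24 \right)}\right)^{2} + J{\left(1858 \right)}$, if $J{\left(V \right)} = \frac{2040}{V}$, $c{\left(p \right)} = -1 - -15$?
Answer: $\frac{721054589}{929} \approx 7.7616 \cdot 10^{5}$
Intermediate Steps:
$c{\left(p \right)} = 14$ ($c{\left(p \right)} = -1 + 15 = 14$)
$\left(-895 + c{\left(24 \right)}\right)^{2} + J{\left(1858 \right)} = \left(-895 + 14\right)^{2} + \frac{2040}{1858} = \left(-881\right)^{2} + 2040 \cdot \frac{1}{1858} = 776161 + \frac{1020}{929} = \frac{721054589}{929}$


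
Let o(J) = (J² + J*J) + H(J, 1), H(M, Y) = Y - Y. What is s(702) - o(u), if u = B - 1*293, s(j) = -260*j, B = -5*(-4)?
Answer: -331578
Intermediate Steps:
B = 20
H(M, Y) = 0
u = -273 (u = 20 - 1*293 = 20 - 293 = -273)
o(J) = 2*J² (o(J) = (J² + J*J) + 0 = (J² + J²) + 0 = 2*J² + 0 = 2*J²)
s(702) - o(u) = -260*702 - 2*(-273)² = -182520 - 2*74529 = -182520 - 1*149058 = -182520 - 149058 = -331578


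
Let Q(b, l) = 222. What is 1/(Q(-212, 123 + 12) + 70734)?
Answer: 1/70956 ≈ 1.4093e-5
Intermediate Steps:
1/(Q(-212, 123 + 12) + 70734) = 1/(222 + 70734) = 1/70956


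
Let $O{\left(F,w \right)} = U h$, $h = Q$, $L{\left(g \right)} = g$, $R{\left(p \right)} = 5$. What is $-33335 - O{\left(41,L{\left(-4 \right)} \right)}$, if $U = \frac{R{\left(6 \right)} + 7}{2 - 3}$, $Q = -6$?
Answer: $-33407$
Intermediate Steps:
$h = -6$
$U = -12$ ($U = \frac{5 + 7}{2 - 3} = \frac{12}{-1} = 12 \left(-1\right) = -12$)
$O{\left(F,w \right)} = 72$ ($O{\left(F,w \right)} = \left(-12\right) \left(-6\right) = 72$)
$-33335 - O{\left(41,L{\left(-4 \right)} \right)} = -33335 - 72 = -33407$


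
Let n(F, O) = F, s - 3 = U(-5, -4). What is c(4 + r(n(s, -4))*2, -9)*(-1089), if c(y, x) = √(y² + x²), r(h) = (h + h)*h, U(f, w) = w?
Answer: -1089*√145 ≈ -13113.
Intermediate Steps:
s = -1 (s = 3 - 4 = -1)
r(h) = 2*h² (r(h) = (2*h)*h = 2*h²)
c(y, x) = √(x² + y²)
c(4 + r(n(s, -4))*2, -9)*(-1089) = √((-9)² + (4 + (2*(-1)²)*2)²)*(-1089) = √(81 + (4 + (2*1)*2)²)*(-1089) = √(81 + (4 + 2*2)²)*(-1089) = √(81 + (4 + 4)²)*(-1089) = √(81 + 8²)*(-1089) = √(81 + 64)*(-1089) = √145*(-1089) = -1089*√145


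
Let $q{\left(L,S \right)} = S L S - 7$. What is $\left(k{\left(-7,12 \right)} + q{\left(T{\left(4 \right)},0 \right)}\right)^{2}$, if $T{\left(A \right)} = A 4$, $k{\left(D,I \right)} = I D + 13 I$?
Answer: $4225$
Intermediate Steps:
$k{\left(D,I \right)} = 13 I + D I$ ($k{\left(D,I \right)} = D I + 13 I = 13 I + D I$)
$T{\left(A \right)} = 4 A$
$q{\left(L,S \right)} = -7 + L S^{2}$ ($q{\left(L,S \right)} = L S S - 7 = L S^{2} - 7 = -7 + L S^{2}$)
$\left(k{\left(-7,12 \right)} + q{\left(T{\left(4 \right)},0 \right)}\right)^{2} = \left(12 \left(13 - 7\right) - \left(7 - 4 \cdot 4 \cdot 0^{2}\right)\right)^{2} = \left(12 \cdot 6 + \left(-7 + 16 \cdot 0\right)\right)^{2} = \left(72 + \left(-7 + 0\right)\right)^{2} = \left(72 - 7\right)^{2} = 65^{2} = 4225$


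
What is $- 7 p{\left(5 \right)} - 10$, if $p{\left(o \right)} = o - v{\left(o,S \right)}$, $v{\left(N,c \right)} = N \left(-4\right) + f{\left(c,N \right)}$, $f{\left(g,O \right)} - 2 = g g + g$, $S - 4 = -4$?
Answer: $-171$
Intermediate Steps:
$S = 0$ ($S = 4 - 4 = 0$)
$f{\left(g,O \right)} = 2 + g + g^{2}$ ($f{\left(g,O \right)} = 2 + \left(g g + g\right) = 2 + \left(g^{2} + g\right) = 2 + \left(g + g^{2}\right) = 2 + g + g^{2}$)
$v{\left(N,c \right)} = 2 + c + c^{2} - 4 N$ ($v{\left(N,c \right)} = N \left(-4\right) + \left(2 + c + c^{2}\right) = - 4 N + \left(2 + c + c^{2}\right) = 2 + c + c^{2} - 4 N$)
$p{\left(o \right)} = -2 + 5 o$ ($p{\left(o \right)} = o - \left(2 + 0 + 0^{2} - 4 o\right) = o - \left(2 + 0 + 0 - 4 o\right) = o - \left(2 - 4 o\right) = o + \left(-2 + 4 o\right) = -2 + 5 o$)
$- 7 p{\left(5 \right)} - 10 = - 7 \left(-2 + 5 \cdot 5\right) - 10 = - 7 \left(-2 + 25\right) - 10 = \left(-7\right) 23 - 10 = -161 - 10 = -171$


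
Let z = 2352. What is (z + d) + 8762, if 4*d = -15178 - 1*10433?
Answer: 18845/4 ≈ 4711.3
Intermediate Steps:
d = -25611/4 (d = (-15178 - 1*10433)/4 = (-15178 - 10433)/4 = (¼)*(-25611) = -25611/4 ≈ -6402.8)
(z + d) + 8762 = (2352 - 25611/4) + 8762 = -16203/4 + 8762 = 18845/4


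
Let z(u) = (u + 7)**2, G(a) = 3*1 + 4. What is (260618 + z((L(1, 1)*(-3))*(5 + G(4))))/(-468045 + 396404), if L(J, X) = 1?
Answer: -261459/71641 ≈ -3.6496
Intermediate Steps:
G(a) = 7 (G(a) = 3 + 4 = 7)
z(u) = (7 + u)**2
(260618 + z((L(1, 1)*(-3))*(5 + G(4))))/(-468045 + 396404) = (260618 + (7 + (1*(-3))*(5 + 7))**2)/(-468045 + 396404) = (260618 + (7 - 3*12)**2)/(-71641) = (260618 + (7 - 36)**2)*(-1/71641) = (260618 + (-29)**2)*(-1/71641) = (260618 + 841)*(-1/71641) = 261459*(-1/71641) = -261459/71641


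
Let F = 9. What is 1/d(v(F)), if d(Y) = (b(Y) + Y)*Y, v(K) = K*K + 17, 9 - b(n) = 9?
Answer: 1/9604 ≈ 0.00010412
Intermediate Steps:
b(n) = 0 (b(n) = 9 - 1*9 = 9 - 9 = 0)
v(K) = 17 + K**2 (v(K) = K**2 + 17 = 17 + K**2)
d(Y) = Y**2 (d(Y) = (0 + Y)*Y = Y*Y = Y**2)
1/d(v(F)) = 1/((17 + 9**2)**2) = 1/((17 + 81)**2) = 1/(98**2) = 1/9604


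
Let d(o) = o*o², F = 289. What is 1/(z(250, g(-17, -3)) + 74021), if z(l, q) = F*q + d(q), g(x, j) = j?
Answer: 1/73127 ≈ 1.3675e-5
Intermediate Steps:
d(o) = o³
z(l, q) = q³ + 289*q (z(l, q) = 289*q + q³ = q³ + 289*q)
1/(z(250, g(-17, -3)) + 74021) = 1/(-3*(289 + (-3)²) + 74021) = 1/(-3*(289 + 9) + 74021) = 1/(-3*298 + 74021) = 1/(-894 + 74021) = 1/73127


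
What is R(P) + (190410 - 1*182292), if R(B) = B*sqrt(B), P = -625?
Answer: 8118 - 15625*I ≈ 8118.0 - 15625.0*I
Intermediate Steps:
R(B) = B**(3/2)
R(P) + (190410 - 1*182292) = (-625)**(3/2) + (190410 - 1*182292) = -15625*I + (190410 - 182292) = -15625*I + 8118 = 8118 - 15625*I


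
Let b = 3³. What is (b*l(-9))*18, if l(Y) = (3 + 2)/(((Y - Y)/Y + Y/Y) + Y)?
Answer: -1215/4 ≈ -303.75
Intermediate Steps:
b = 27
l(Y) = 5/(1 + Y) (l(Y) = 5/((0/Y + 1) + Y) = 5/((0 + 1) + Y) = 5/(1 + Y))
(b*l(-9))*18 = (27*(5/(1 - 9)))*18 = (27*(5/(-8)))*18 = (27*(5*(-⅛)))*18 = (27*(-5/8))*18 = -135/8*18 = -1215/4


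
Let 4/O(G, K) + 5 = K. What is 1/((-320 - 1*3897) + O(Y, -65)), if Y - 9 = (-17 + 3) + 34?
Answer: -35/147597 ≈ -0.00023713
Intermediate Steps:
Y = 29 (Y = 9 + ((-17 + 3) + 34) = 9 + (-14 + 34) = 9 + 20 = 29)
O(G, K) = 4/(-5 + K)
1/((-320 - 1*3897) + O(Y, -65)) = 1/((-320 - 1*3897) + 4/(-5 - 65)) = 1/((-320 - 3897) + 4/(-70)) = 1/(-4217 + 4*(-1/70)) = 1/(-4217 - 2/35) = 1/(-147597/35) = -35/147597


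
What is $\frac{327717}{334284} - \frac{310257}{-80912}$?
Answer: $\frac{10852515741}{2253965584} \approx 4.8149$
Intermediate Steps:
$\frac{327717}{334284} - \frac{310257}{-80912} = 327717 \cdot \frac{1}{334284} - - \frac{310257}{80912} = \frac{109239}{111428} + \frac{310257}{80912} = \frac{10852515741}{2253965584}$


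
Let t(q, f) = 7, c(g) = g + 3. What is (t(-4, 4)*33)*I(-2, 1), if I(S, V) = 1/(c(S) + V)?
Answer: 231/2 ≈ 115.50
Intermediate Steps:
c(g) = 3 + g
I(S, V) = 1/(3 + S + V) (I(S, V) = 1/((3 + S) + V) = 1/(3 + S + V))
(t(-4, 4)*33)*I(-2, 1) = (7*33)/(3 - 2 + 1) = 231/2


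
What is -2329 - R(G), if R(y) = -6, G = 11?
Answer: -2323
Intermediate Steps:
-2329 - R(G) = -2329 - 1*(-6) = -2329 + 6 = -2323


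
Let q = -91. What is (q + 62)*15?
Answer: -435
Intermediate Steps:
(q + 62)*15 = (-91 + 62)*15 = -29*15 = -435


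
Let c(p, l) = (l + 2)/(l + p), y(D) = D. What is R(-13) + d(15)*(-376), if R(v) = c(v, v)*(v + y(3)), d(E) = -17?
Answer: 83041/13 ≈ 6387.8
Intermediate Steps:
c(p, l) = (2 + l)/(l + p)
R(v) = (2 + v)*(3 + v)/(2*v) (R(v) = ((2 + v)/(v + v))*(v + 3) = ((2 + v)/((2*v)))*(3 + v) = ((1/(2*v))*(2 + v))*(3 + v) = ((2 + v)/(2*v))*(3 + v) = (2 + v)*(3 + v)/(2*v))
R(-13) + d(15)*(-376) = (½)*(2 - 13)*(3 - 13)/(-13) - 17*(-376) = (½)*(-1/13)*(-11)*(-10) + 6392 = -55/13 + 6392 = 83041/13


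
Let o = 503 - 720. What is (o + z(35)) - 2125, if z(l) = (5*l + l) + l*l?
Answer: -907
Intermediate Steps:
o = -217
z(l) = l**2 + 6*l (z(l) = 6*l + l**2 = l**2 + 6*l)
(o + z(35)) - 2125 = (-217 + 35*(6 + 35)) - 2125 = (-217 + 35*41) - 2125 = (-217 + 1435) - 2125 = 1218 - 2125 = -907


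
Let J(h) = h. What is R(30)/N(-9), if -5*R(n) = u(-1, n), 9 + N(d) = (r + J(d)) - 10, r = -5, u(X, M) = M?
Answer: 2/11 ≈ 0.18182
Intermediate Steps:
N(d) = -24 + d (N(d) = -9 + ((-5 + d) - 10) = -9 + (-15 + d) = -24 + d)
R(n) = -n/5
R(30)/N(-9) = (-⅕*30)/(-24 - 9) = -6/(-33) = -6*(-1/33) = 2/11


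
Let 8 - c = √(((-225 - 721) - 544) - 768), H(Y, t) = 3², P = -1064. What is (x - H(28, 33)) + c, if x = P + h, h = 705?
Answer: -360 - I*√2258 ≈ -360.0 - 47.518*I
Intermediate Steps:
H(Y, t) = 9
c = 8 - I*√2258 (c = 8 - √(((-225 - 721) - 544) - 768) = 8 - √((-946 - 544) - 768) = 8 - √(-1490 - 768) = 8 - √(-2258) = 8 - I*√2258 ≈ 8.0 - 47.518*I)
x = -359 (x = -1064 + 705 = -359)
(x - H(28, 33)) + c = (-359 - 1*9) + (8 - I*√2258) = (-359 - 9) + (8 - I*√2258) = -368 + (8 - I*√2258) = -360 - I*√2258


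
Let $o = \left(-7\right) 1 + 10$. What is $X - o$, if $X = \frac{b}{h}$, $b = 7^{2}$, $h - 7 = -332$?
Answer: $- \frac{1024}{325} \approx -3.1508$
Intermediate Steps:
$h = -325$ ($h = 7 - 332 = -325$)
$o = 3$ ($o = -7 + 10 = 3$)
$b = 49$
$X = - \frac{49}{325}$ ($X = \frac{49}{-325} = 49 \left(- \frac{1}{325}\right) = - \frac{49}{325} \approx -0.15077$)
$X - o = - \frac{49}{325} - 3 = - \frac{1024}{325}$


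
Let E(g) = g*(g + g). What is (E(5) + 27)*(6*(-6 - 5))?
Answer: -5082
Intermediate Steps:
E(g) = 2*g² (E(g) = g*(2*g) = 2*g²)
(E(5) + 27)*(6*(-6 - 5)) = (2*5² + 27)*(6*(-6 - 5)) = (2*25 + 27)*(6*(-11)) = (50 + 27)*(-66) = 77*(-66) = -5082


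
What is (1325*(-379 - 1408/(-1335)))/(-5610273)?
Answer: 133707605/1497942891 ≈ 0.089261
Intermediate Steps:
(1325*(-379 - 1408/(-1335)))/(-5610273) = (1325*(-379 - 1408*(-1/1335)))*(-1/5610273) = (1325*(-379 + 1408/1335))*(-1/5610273) = (1325*(-504557/1335))*(-1/5610273) = -133707605/267*(-1/5610273) = 133707605/1497942891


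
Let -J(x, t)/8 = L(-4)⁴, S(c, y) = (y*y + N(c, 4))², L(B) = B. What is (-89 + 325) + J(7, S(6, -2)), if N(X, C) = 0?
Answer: -1812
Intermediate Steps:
S(c, y) = y⁴ (S(c, y) = (y*y + 0)² = (y² + 0)² = (y²)² = y⁴)
J(x, t) = -2048 (J(x, t) = -8*(-4)⁴ = -8*256 = -2048)
(-89 + 325) + J(7, S(6, -2)) = (-89 + 325) - 2048 = 236 - 2048 = -1812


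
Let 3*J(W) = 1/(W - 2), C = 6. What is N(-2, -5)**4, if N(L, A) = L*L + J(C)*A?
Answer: 3418801/20736 ≈ 164.87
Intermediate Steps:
J(W) = 1/(3*(-2 + W)) (J(W) = 1/(3*(W - 2)) = 1/(3*(-2 + W)))
N(L, A) = L**2 + A/12 (N(L, A) = L*L + (1/(3*(-2 + 6)))*A = L**2 + ((1/3)/4)*A = L**2 + ((1/3)*(1/4))*A = L**2 + A/12)
N(-2, -5)**4 = ((-2)**2 + (1/12)*(-5))**4 = (4 - 5/12)**4 = (43/12)**4 = 3418801/20736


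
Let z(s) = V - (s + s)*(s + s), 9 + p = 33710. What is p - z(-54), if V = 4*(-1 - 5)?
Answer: 45389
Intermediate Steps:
p = 33701 (p = -9 + 33710 = 33701)
V = -24 (V = 4*(-6) = -24)
z(s) = -24 - 4*s² (z(s) = -24 - (s + s)*(s + s) = -24 - 2*s*2*s = -24 - 4*s²)
p - z(-54) = 33701 - (-24 - 4*(-54)²) = 33701 - (-24 - 4*2916) = 33701 - (-24 - 11664) = 33701 - 1*(-11688) = 33701 + 11688 = 45389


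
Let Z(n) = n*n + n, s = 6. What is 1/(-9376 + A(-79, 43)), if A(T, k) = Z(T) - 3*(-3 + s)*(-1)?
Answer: -1/3205 ≈ -0.00031201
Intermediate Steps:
Z(n) = n + n² (Z(n) = n² + n = n + n²)
A(T, k) = 9 + T*(1 + T) (A(T, k) = T*(1 + T) - 3*(-3 + 6)*(-1) = T*(1 + T) - 9*(-1) = T*(1 + T) - 3*(-3) = T*(1 + T) + 9 = 9 + T*(1 + T))
1/(-9376 + A(-79, 43)) = 1/(-9376 + (9 - 79*(1 - 79))) = 1/(-9376 + (9 - 79*(-78))) = 1/(-9376 + (9 + 6162)) = 1/(-9376 + 6171) = 1/(-3205) = -1/3205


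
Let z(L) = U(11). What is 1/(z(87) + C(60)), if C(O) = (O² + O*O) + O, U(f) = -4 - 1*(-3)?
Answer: 1/7259 ≈ 0.00013776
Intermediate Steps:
U(f) = -1 (U(f) = -4 + 3 = -1)
C(O) = O + 2*O² (C(O) = (O² + O²) + O = 2*O² + O = O + 2*O²)
z(L) = -1
1/(z(87) + C(60)) = 1/(-1 + 60*(1 + 2*60)) = 1/(-1 + 60*(1 + 120)) = 1/(-1 + 60*121) = 1/(-1 + 7260) = 1/7259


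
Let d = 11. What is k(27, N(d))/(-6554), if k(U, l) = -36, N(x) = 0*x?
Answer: 18/3277 ≈ 0.0054928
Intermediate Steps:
N(x) = 0
k(27, N(d))/(-6554) = -36/(-6554) = -36*(-1/6554) = 18/3277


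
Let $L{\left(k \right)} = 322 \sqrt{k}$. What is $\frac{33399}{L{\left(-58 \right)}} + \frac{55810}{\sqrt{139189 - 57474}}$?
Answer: $\frac{11162 \sqrt{81715}}{16343} - \frac{33399 i \sqrt{58}}{18676} \approx 195.24 - 13.62 i$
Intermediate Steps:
$\frac{33399}{L{\left(-58 \right)}} + \frac{55810}{\sqrt{139189 - 57474}} = \frac{33399}{322 \sqrt{-58}} + \frac{55810}{\sqrt{139189 - 57474}} = \frac{33399}{322 i \sqrt{58}} + \frac{55810}{\sqrt{81715}} = \frac{33399}{322 i \sqrt{58}} + 55810 \frac{\sqrt{81715}}{81715} = 33399 \left(- \frac{i \sqrt{58}}{18676}\right) + \frac{11162 \sqrt{81715}}{16343} = - \frac{33399 i \sqrt{58}}{18676} + \frac{11162 \sqrt{81715}}{16343} = \frac{11162 \sqrt{81715}}{16343} - \frac{33399 i \sqrt{58}}{18676}$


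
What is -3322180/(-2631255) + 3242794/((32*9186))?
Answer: 105657548687/8594029664 ≈ 12.294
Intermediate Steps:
-3322180/(-2631255) + 3242794/((32*9186)) = -3322180*(-1/2631255) + 3242794/293952 = 664436/526251 + 3242794*(1/293952) = 664436/526251 + 1621397/146976 = 105657548687/8594029664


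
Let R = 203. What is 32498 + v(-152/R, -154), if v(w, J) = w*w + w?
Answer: 1339202330/41209 ≈ 32498.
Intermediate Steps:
v(w, J) = w + w² (v(w, J) = w² + w = w + w²)
32498 + v(-152/R, -154) = 32498 + (-152/203)*(1 - 152/203) = 32498 + (-152*1/203)*(1 - 152*1/203) = 32498 - 152*(1 - 152/203)/203 = 32498 - 152/203*51/203 = 32498 - 7752/41209 = 1339202330/41209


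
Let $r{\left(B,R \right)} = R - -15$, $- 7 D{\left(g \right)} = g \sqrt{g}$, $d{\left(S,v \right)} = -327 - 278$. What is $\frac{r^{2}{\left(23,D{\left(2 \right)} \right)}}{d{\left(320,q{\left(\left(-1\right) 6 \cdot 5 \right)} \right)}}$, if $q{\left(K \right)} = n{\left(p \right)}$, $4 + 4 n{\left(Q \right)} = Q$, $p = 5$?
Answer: $- \frac{1003}{2695} + \frac{12 \sqrt{2}}{847} \approx -0.35213$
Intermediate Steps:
$n{\left(Q \right)} = -1 + \frac{Q}{4}$
$q{\left(K \right)} = \frac{1}{4}$ ($q{\left(K \right)} = -1 + \frac{1}{4} \cdot 5 = -1 + \frac{5}{4} = \frac{1}{4}$)
$d{\left(S,v \right)} = -605$ ($d{\left(S,v \right)} = -327 - 278 = -605$)
$D{\left(g \right)} = - \frac{g^{\frac{3}{2}}}{7}$ ($D{\left(g \right)} = - \frac{g \sqrt{g}}{7} = - \frac{g^{\frac{3}{2}}}{7}$)
$r{\left(B,R \right)} = 15 + R$ ($r{\left(B,R \right)} = R + 15 = 15 + R$)
$\frac{r^{2}{\left(23,D{\left(2 \right)} \right)}}{d{\left(320,q{\left(\left(-1\right) 6 \cdot 5 \right)} \right)}} = \frac{\left(15 - \frac{2^{\frac{3}{2}}}{7}\right)^{2}}{-605} = \left(15 - \frac{2 \sqrt{2}}{7}\right)^{2} \left(- \frac{1}{605}\right) = - \frac{\left(15 - \frac{2 \sqrt{2}}{7}\right)^{2}}{605}$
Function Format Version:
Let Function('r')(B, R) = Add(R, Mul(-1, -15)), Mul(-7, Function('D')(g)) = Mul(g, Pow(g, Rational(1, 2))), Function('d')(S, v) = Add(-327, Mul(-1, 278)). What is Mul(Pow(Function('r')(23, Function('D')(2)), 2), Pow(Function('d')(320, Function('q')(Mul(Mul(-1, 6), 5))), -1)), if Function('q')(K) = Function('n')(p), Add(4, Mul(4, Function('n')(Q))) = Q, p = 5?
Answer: Add(Rational(-1003, 2695), Mul(Rational(12, 847), Pow(2, Rational(1, 2)))) ≈ -0.35213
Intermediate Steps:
Function('n')(Q) = Add(-1, Mul(Rational(1, 4), Q))
Function('q')(K) = Rational(1, 4) (Function('q')(K) = Add(-1, Mul(Rational(1, 4), 5)) = Add(-1, Rational(5, 4)) = Rational(1, 4))
Function('d')(S, v) = -605 (Function('d')(S, v) = Add(-327, -278) = -605)
Function('D')(g) = Mul(Rational(-1, 7), Pow(g, Rational(3, 2))) (Function('D')(g) = Mul(Rational(-1, 7), Mul(g, Pow(g, Rational(1, 2)))) = Mul(Rational(-1, 7), Pow(g, Rational(3, 2))))
Function('r')(B, R) = Add(15, R) (Function('r')(B, R) = Add(R, 15) = Add(15, R))
Mul(Pow(Function('r')(23, Function('D')(2)), 2), Pow(Function('d')(320, Function('q')(Mul(Mul(-1, 6), 5))), -1)) = Mul(Pow(Add(15, Mul(Rational(-1, 7), Pow(2, Rational(3, 2)))), 2), Pow(-605, -1)) = Mul(Pow(Add(15, Mul(Rational(-1, 7), Mul(2, Pow(2, Rational(1, 2))))), 2), Rational(-1, 605)) = Mul(Pow(Add(15, Mul(Rational(-2, 7), Pow(2, Rational(1, 2)))), 2), Rational(-1, 605)) = Mul(Rational(-1, 605), Pow(Add(15, Mul(Rational(-2, 7), Pow(2, Rational(1, 2)))), 2))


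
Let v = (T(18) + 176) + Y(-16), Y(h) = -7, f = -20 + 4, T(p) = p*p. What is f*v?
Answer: -7888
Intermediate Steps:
T(p) = p²
f = -16
v = 493 (v = (18² + 176) - 7 = (324 + 176) - 7 = 500 - 7 = 493)
f*v = -16*493 = -7888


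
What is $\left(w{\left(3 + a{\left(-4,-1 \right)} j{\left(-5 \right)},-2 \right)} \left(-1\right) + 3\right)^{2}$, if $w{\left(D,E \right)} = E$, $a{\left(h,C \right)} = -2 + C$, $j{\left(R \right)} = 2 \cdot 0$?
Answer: $25$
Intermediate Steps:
$j{\left(R \right)} = 0$
$\left(w{\left(3 + a{\left(-4,-1 \right)} j{\left(-5 \right)},-2 \right)} \left(-1\right) + 3\right)^{2} = \left(\left(-2\right) \left(-1\right) + 3\right)^{2} = \left(2 + 3\right)^{2} = 5^{2} = 25$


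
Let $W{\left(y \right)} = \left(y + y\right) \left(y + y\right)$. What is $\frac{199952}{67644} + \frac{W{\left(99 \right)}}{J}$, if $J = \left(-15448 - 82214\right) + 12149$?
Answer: $\frac{3611645000}{1446110343} \approx 2.4975$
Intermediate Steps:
$J = -85513$ ($J = -97662 + 12149 = -85513$)
$W{\left(y \right)} = 4 y^{2}$ ($W{\left(y \right)} = 2 y 2 y = 4 y^{2}$)
$\frac{199952}{67644} + \frac{W{\left(99 \right)}}{J} = \frac{199952}{67644} + \frac{4 \cdot 99^{2}}{-85513} = 199952 \cdot \frac{1}{67644} + 4 \cdot 9801 \left(- \frac{1}{85513}\right) = \frac{49988}{16911} + 39204 \left(- \frac{1}{85513}\right) = \frac{49988}{16911} - \frac{39204}{85513} = \frac{3611645000}{1446110343}$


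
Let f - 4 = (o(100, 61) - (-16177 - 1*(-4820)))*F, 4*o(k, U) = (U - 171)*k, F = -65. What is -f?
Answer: 559451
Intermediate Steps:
o(k, U) = k*(-171 + U)/4 (o(k, U) = ((U - 171)*k)/4 = ((-171 + U)*k)/4 = (k*(-171 + U))/4 = k*(-171 + U)/4)
f = -559451 (f = 4 + ((¼)*100*(-171 + 61) - (-16177 - 1*(-4820)))*(-65) = 4 + ((¼)*100*(-110) - (-16177 + 4820))*(-65) = 4 + (-2750 - 1*(-11357))*(-65) = 4 + (-2750 + 11357)*(-65) = 4 + 8607*(-65) = 4 - 559455 = -559451)
-f = -1*(-559451) = 559451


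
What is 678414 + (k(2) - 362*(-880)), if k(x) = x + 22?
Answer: 996998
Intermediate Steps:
k(x) = 22 + x
678414 + (k(2) - 362*(-880)) = 678414 + ((22 + 2) - 362*(-880)) = 678414 + (24 + 318560) = 678414 + 318584 = 996998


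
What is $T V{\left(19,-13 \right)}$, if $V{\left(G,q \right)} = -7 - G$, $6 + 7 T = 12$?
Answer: $- \frac{156}{7} \approx -22.286$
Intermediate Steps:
$T = \frac{6}{7}$ ($T = - \frac{6}{7} + \frac{1}{7} \cdot 12 = - \frac{6}{7} + \frac{12}{7} = \frac{6}{7} \approx 0.85714$)
$T V{\left(19,-13 \right)} = \frac{6 \left(-7 - 19\right)}{7} = \frac{6}{7} \left(-26\right) = - \frac{156}{7}$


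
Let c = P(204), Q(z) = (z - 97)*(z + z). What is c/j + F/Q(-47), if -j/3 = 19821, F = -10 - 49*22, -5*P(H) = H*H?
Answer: 832762/13973805 ≈ 0.059595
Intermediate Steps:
P(H) = -H²/5 (P(H) = -H*H/5 = -H²/5)
Q(z) = 2*z*(-97 + z) (Q(z) = (-97 + z)*(2*z) = 2*z*(-97 + z))
c = -41616/5 (c = -⅕*204² = -⅕*41616 = -41616/5 ≈ -8323.2)
F = -1088 (F = -10 - 1078 = -1088)
j = -59463 (j = -3*19821 = -59463)
c/j + F/Q(-47) = -41616/5/(-59463) - 1088*(-1/(94*(-97 - 47))) = -41616/5*(-1/59463) - 1088/(2*(-47)*(-144)) = 4624/33035 - 1088/13536 = 4624/33035 - 1088*1/13536 = 4624/33035 - 34/423 = 832762/13973805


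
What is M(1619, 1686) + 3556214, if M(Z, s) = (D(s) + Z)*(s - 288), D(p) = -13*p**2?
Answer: -51655520128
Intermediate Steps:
M(Z, s) = (-288 + s)*(Z - 13*s**2) (M(Z, s) = (-13*s**2 + Z)*(s - 288) = (Z - 13*s**2)*(-288 + s) = (-288 + s)*(Z - 13*s**2))
M(1619, 1686) + 3556214 = (-288*1619 - 13*1686**3 + 3744*1686**2 + 1619*1686) + 3556214 = (-466272 - 13*4792616856 + 3744*2842596 + 2729634) + 3556214 = (-466272 - 62304019128 + 10642679424 + 2729634) + 3556214 = -51659076342 + 3556214 = -51655520128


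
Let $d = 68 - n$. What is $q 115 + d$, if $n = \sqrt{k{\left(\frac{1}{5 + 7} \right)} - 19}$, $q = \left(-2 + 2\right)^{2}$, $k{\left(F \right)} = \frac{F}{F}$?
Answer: $68 - 3 i \sqrt{2} \approx 68.0 - 4.2426 i$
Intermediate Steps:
$k{\left(F \right)} = 1$
$q = 0$ ($q = 0^{2} = 0$)
$n = 3 i \sqrt{2}$ ($n = \sqrt{1 - 19} = \sqrt{-18} = 3 i \sqrt{2} \approx 4.2426 i$)
$d = 68 - 3 i \sqrt{2} \approx 68.0 - 4.2426 i$
$q 115 + d = 0 \cdot 115 + \left(68 - 3 i \sqrt{2}\right) = 0 + \left(68 - 3 i \sqrt{2}\right) = 68 - 3 i \sqrt{2}$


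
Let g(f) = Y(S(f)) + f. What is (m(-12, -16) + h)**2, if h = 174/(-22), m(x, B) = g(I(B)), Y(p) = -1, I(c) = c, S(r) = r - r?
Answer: 75076/121 ≈ 620.46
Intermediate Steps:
S(r) = 0
g(f) = -1 + f
m(x, B) = -1 + B
h = -87/11 (h = 174*(-1/22) = -87/11 ≈ -7.9091)
(m(-12, -16) + h)**2 = ((-1 - 16) - 87/11)**2 = (-17 - 87/11)**2 = (-274/11)**2 = 75076/121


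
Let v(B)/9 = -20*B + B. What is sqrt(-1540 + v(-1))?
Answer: 37*I ≈ 37.0*I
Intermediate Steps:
v(B) = -171*B (v(B) = 9*(-20*B + B) = 9*(-19*B) = -171*B)
sqrt(-1540 + v(-1)) = sqrt(-1540 - 171*(-1)) = sqrt(-1540 + 171) = sqrt(-1369) = 37*I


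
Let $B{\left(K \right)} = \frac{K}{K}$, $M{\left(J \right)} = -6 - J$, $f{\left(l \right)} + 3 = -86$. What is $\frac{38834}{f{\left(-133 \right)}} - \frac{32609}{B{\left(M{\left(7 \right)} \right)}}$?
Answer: $- \frac{2941035}{89} \approx -33045.0$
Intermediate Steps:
$f{\left(l \right)} = -89$ ($f{\left(l \right)} = -3 - 86 = -89$)
$B{\left(K \right)} = 1$
$\frac{38834}{f{\left(-133 \right)}} - \frac{32609}{B{\left(M{\left(7 \right)} \right)}} = \frac{38834}{-89} - \frac{32609}{1} = 38834 \left(- \frac{1}{89}\right) - 32609 = - \frac{38834}{89} - 32609 = - \frac{2941035}{89}$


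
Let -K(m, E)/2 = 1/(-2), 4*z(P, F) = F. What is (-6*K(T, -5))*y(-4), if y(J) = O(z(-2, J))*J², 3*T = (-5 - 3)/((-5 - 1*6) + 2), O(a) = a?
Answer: 96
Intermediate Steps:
z(P, F) = F/4
T = 8/27 (T = ((-5 - 3)/((-5 - 1*6) + 2))/3 = (-8/((-5 - 6) + 2))/3 = (-8/(-11 + 2))/3 = (-8/(-9))/3 = (-8*(-⅑))/3 = (⅓)*(8/9) = 8/27 ≈ 0.29630)
y(J) = J³/4 (y(J) = (J/4)*J² = J³/4)
K(m, E) = 1 (K(m, E) = -2/(-2) = -2*(-½) = 1)
(-6*K(T, -5))*y(-4) = (-6*1)*((¼)*(-4)³) = -3*(-64)/2 = -6*(-16) = 96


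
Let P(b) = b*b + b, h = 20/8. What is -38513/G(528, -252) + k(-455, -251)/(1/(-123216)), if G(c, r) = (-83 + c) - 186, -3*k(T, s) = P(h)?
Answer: 93040907/259 ≈ 3.5923e+5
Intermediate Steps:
h = 5/2 (h = 20*(1/8) = 5/2 ≈ 2.5000)
P(b) = b + b**2 (P(b) = b**2 + b = b + b**2)
k(T, s) = -35/12 (k(T, s) = -5*(1 + 5/2)/6 = -5*7/(6*2) = -1/3*35/4 = -35/12)
G(c, r) = -269 + c
-38513/G(528, -252) + k(-455, -251)/(1/(-123216)) = -38513/(-269 + 528) - 35/(12*(1/(-123216))) = -38513/259 - 35/(12*(-1/123216)) = -38513*1/259 - 35/12*(-123216) = -38513/259 + 359380 = 93040907/259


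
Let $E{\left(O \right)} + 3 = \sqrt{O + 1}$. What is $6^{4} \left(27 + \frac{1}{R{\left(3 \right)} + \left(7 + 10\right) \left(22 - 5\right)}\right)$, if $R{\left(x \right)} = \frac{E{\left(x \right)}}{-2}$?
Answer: $\frac{6754320}{193} \approx 34997.0$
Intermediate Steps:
$E{\left(O \right)} = -3 + \sqrt{1 + O}$ ($E{\left(O \right)} = -3 + \sqrt{O + 1} = -3 + \sqrt{1 + O}$)
$R{\left(x \right)} = \frac{3}{2} - \frac{\sqrt{1 + x}}{2}$ ($R{\left(x \right)} = \frac{-3 + \sqrt{1 + x}}{-2} = \left(-3 + \sqrt{1 + x}\right) \left(- \frac{1}{2}\right) = \frac{3}{2} - \frac{\sqrt{1 + x}}{2}$)
$6^{4} \left(27 + \frac{1}{R{\left(3 \right)} + \left(7 + 10\right) \left(22 - 5\right)}\right) = 6^{4} \left(27 + \frac{1}{\left(\frac{3}{2} - \frac{\sqrt{1 + 3}}{2}\right) + \left(7 + 10\right) \left(22 - 5\right)}\right) = 1296 \left(27 + \frac{1}{\left(\frac{3}{2} - \frac{\sqrt{4}}{2}\right) + 17 \cdot 17}\right) = 1296 \left(27 + \frac{1}{\left(\frac{3}{2} - 1\right) + 289}\right) = 1296 \left(27 + \frac{1}{\frac{1}{2} + 289}\right) = 1296 \left(27 + \frac{1}{\frac{579}{2}}\right) = 1296 \left(27 + \frac{2}{579}\right) = 1296 \cdot \frac{15635}{579} = \frac{6754320}{193}$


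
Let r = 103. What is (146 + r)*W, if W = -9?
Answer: -2241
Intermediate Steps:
(146 + r)*W = (146 + 103)*(-9) = 249*(-9) = -2241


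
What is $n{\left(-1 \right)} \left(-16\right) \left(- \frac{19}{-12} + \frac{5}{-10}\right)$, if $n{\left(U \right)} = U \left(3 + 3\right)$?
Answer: $104$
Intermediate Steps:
$n{\left(U \right)} = 6 U$ ($n{\left(U \right)} = U 6 = 6 U$)
$n{\left(-1 \right)} \left(-16\right) \left(- \frac{19}{-12} + \frac{5}{-10}\right) = 6 \left(-1\right) \left(-16\right) \left(- \frac{19}{-12} + \frac{5}{-10}\right) = \left(-6\right) \left(-16\right) \left(\left(-19\right) \left(- \frac{1}{12}\right) + 5 \left(- \frac{1}{10}\right)\right) = 96 \left(\frac{19}{12} - \frac{1}{2}\right) = 96 \cdot \frac{13}{12} = 104$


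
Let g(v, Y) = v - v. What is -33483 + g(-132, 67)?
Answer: -33483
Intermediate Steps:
g(v, Y) = 0
-33483 + g(-132, 67) = -33483 + 0 = -33483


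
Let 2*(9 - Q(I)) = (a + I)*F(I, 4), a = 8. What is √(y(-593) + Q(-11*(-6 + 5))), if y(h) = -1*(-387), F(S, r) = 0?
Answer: 6*√11 ≈ 19.900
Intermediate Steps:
y(h) = 387
Q(I) = 9 (Q(I) = 9 - (8 + I)*0/2 = 9 - ½*0 = 9 + 0 = 9)
√(y(-593) + Q(-11*(-6 + 5))) = √(387 + 9) = √396 = 6*√11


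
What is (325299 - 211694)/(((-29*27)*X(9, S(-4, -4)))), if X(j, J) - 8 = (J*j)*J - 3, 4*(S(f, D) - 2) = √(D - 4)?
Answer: 227210*I/(783*(-73*I + 36*√2)) ≈ -2.6743 + 1.8651*I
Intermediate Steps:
S(f, D) = 2 + √(-4 + D)/4 (S(f, D) = 2 + √(D - 4)/4 = 2 + √(-4 + D)/4)
X(j, J) = 5 + j*J² (X(j, J) = 8 + ((J*j)*J - 3) = 8 + (j*J² - 3) = 8 + (-3 + j*J²) = 5 + j*J²)
(325299 - 211694)/(((-29*27)*X(9, S(-4, -4)))) = (325299 - 211694)/(((-29*27)*(5 + 9*(2 + √(-4 - 4)/4)²))) = 113605/((-783*(5 + 9*(2 + √(-8)/4)²))) = 113605/((-783*(5 + 9*(2 + (2*I*√2)/4)²))) = 113605/((-783*(5 + 9*(2 + I*√2/2)²))) = 113605/(-3915 - 7047*(2 + I*√2/2)²)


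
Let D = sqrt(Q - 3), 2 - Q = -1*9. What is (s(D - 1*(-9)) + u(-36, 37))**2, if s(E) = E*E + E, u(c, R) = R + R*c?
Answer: 1435697 - 90972*sqrt(2) ≈ 1.3070e+6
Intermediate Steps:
Q = 11 (Q = 2 - (-1)*9 = 2 - 1*(-9) = 2 + 9 = 11)
D = 2*sqrt(2) (D = sqrt(11 - 3) = sqrt(8) = 2*sqrt(2) ≈ 2.8284)
s(E) = E + E**2 (s(E) = E**2 + E = E + E**2)
(s(D - 1*(-9)) + u(-36, 37))**2 = ((2*sqrt(2) - 1*(-9))*(1 + (2*sqrt(2) - 1*(-9))) + 37*(1 - 36))**2 = ((2*sqrt(2) + 9)*(1 + (2*sqrt(2) + 9)) + 37*(-35))**2 = ((9 + 2*sqrt(2))*(1 + (9 + 2*sqrt(2))) - 1295)**2 = ((9 + 2*sqrt(2))*(10 + 2*sqrt(2)) - 1295)**2 = (-1295 + (9 + 2*sqrt(2))*(10 + 2*sqrt(2)))**2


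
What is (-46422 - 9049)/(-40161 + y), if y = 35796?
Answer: 55471/4365 ≈ 12.708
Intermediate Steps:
(-46422 - 9049)/(-40161 + y) = (-46422 - 9049)/(-40161 + 35796) = -55471/(-4365) = -55471*(-1/4365) = 55471/4365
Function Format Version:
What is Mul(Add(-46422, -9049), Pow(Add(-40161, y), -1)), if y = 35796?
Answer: Rational(55471, 4365) ≈ 12.708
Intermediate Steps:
Mul(Add(-46422, -9049), Pow(Add(-40161, y), -1)) = Mul(Add(-46422, -9049), Pow(Add(-40161, 35796), -1)) = Mul(-55471, Pow(-4365, -1)) = Mul(-55471, Rational(-1, 4365)) = Rational(55471, 4365)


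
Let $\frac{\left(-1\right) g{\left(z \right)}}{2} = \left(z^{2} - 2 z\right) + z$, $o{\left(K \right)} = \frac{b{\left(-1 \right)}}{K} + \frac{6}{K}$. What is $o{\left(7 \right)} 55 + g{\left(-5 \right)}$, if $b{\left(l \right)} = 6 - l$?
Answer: $\frac{295}{7} \approx 42.143$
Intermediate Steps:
$o{\left(K \right)} = \frac{13}{K}$ ($o{\left(K \right)} = \frac{6 - -1}{K} + \frac{6}{K} = \frac{6 + 1}{K} + \frac{6}{K} = \frac{7}{K} + \frac{6}{K} = \frac{13}{K}$)
$g{\left(z \right)} = - 2 z^{2} + 2 z$ ($g{\left(z \right)} = - 2 \left(\left(z^{2} - 2 z\right) + z\right) = - 2 \left(z^{2} - z\right) = - 2 z^{2} + 2 z$)
$o{\left(7 \right)} 55 + g{\left(-5 \right)} = \frac{13}{7} \cdot 55 + 2 \left(-5\right) \left(1 - -5\right) = 13 \cdot \frac{1}{7} \cdot 55 + 2 \left(-5\right) \left(1 + 5\right) = \frac{13}{7} \cdot 55 + 2 \left(-5\right) 6 = \frac{715}{7} - 60 = \frac{295}{7}$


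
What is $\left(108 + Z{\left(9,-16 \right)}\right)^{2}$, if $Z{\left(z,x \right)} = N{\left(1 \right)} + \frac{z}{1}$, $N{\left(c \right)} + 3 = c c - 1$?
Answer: $12996$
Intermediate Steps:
$N{\left(c \right)} = -4 + c^{2}$ ($N{\left(c \right)} = -3 + \left(c c - 1\right) = -3 + \left(c^{2} - 1\right) = -3 + \left(-1 + c^{2}\right) = -4 + c^{2}$)
$Z{\left(z,x \right)} = -3 + z$ ($Z{\left(z,x \right)} = \left(-4 + 1^{2}\right) + \frac{z}{1} = \left(-4 + 1\right) + z 1 = -3 + z$)
$\left(108 + Z{\left(9,-16 \right)}\right)^{2} = \left(108 + \left(-3 + 9\right)\right)^{2} = \left(108 + 6\right)^{2} = 114^{2} = 12996$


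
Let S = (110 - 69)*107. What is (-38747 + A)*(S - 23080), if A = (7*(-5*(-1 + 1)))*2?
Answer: 724297671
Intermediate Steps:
A = 0 (A = (7*(-5*0))*2 = (7*0)*2 = 0*2 = 0)
S = 4387 (S = 41*107 = 4387)
(-38747 + A)*(S - 23080) = (-38747 + 0)*(4387 - 23080) = -38747*(-18693) = 724297671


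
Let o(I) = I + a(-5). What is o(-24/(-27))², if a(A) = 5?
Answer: 2809/81 ≈ 34.679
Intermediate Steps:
o(I) = 5 + I (o(I) = I + 5 = 5 + I)
o(-24/(-27))² = (5 - 24/(-27))² = (5 - 24*(-1/27))² = (5 + 8/9)² = (53/9)² = 2809/81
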